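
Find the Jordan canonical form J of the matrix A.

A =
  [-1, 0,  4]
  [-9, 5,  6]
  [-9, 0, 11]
J_2(5) ⊕ J_1(5)

The characteristic polynomial is
  det(x·I − A) = x^3 - 15*x^2 + 75*x - 125 = (x - 5)^3

Eigenvalues and multiplicities (the geometric multiplicity of λ is n − rank(A − λI), which equals the number of Jordan blocks for λ):
  λ = 5: algebraic multiplicity = 3, geometric multiplicity = 2

Determining the block sizes for each eigenvalue:
  λ = 5: 2 blocks summing to 3 forces exactly one block of size 2 and the rest size 1 → block sizes [2, 1]

Assembling the blocks gives a Jordan form
J =
  [5, 1, 0]
  [0, 5, 0]
  [0, 0, 5]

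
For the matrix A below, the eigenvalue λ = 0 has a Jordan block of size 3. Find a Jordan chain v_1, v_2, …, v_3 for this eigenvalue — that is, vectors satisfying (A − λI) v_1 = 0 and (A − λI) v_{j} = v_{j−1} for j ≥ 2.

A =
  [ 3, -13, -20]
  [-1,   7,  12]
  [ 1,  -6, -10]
A Jordan chain for λ = 0 of length 3:
v_1 = (2, 2, -1)ᵀ
v_2 = (3, -1, 1)ᵀ
v_3 = (1, 0, 0)ᵀ

Let N = A − (0)·I. We want v_3 with N^3 v_3 = 0 but N^2 v_3 ≠ 0; then v_{j-1} := N · v_j for j = 3, …, 2.

Pick v_3 = (1, 0, 0)ᵀ.
Then v_2 = N · v_3 = (3, -1, 1)ᵀ.
Then v_1 = N · v_2 = (2, 2, -1)ᵀ.

Sanity check: (A − (0)·I) v_1 = (0, 0, 0)ᵀ = 0. ✓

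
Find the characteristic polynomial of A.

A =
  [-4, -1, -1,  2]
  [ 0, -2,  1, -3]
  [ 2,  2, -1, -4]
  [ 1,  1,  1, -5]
x^4 + 12*x^3 + 54*x^2 + 108*x + 81

Expanding det(x·I − A) (e.g. by cofactor expansion or by noting that A is similar to its Jordan form J, which has the same characteristic polynomial as A) gives
  χ_A(x) = x^4 + 12*x^3 + 54*x^2 + 108*x + 81
which factors as (x + 3)^4. The eigenvalues (with algebraic multiplicities) are λ = -3 with multiplicity 4.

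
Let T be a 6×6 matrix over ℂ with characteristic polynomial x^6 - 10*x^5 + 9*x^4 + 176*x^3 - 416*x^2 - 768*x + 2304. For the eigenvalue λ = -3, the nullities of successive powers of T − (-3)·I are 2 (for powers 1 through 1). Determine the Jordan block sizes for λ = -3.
Block sizes for λ = -3: [1, 1]

From the dimensions of kernels of powers, the number of Jordan blocks of size at least j is d_j − d_{j−1} where d_j = dim ker(N^j) (with d_0 = 0). Computing the differences gives [2].
The number of blocks of size exactly k is (#blocks of size ≥ k) − (#blocks of size ≥ k + 1), so the partition is: 2 block(s) of size 1.
In nonincreasing order the block sizes are [1, 1].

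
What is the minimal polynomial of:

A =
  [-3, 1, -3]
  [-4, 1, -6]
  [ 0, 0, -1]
x^2 + 2*x + 1

The characteristic polynomial is χ_A(x) = (x + 1)^3, so the eigenvalues are known. The minimal polynomial is
  m_A(x) = Π_λ (x − λ)^{k_λ}
where k_λ is the size of the *largest* Jordan block for λ (equivalently, the smallest k with (A − λI)^k v = 0 for every generalised eigenvector v of λ).

  λ = -1: largest Jordan block has size 2, contributing (x + 1)^2

So m_A(x) = (x + 1)^2 = x^2 + 2*x + 1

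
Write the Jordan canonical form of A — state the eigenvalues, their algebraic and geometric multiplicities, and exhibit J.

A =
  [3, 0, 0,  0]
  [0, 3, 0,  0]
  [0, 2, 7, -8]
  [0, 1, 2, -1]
J_2(3) ⊕ J_1(3) ⊕ J_1(3)

The characteristic polynomial is
  det(x·I − A) = x^4 - 12*x^3 + 54*x^2 - 108*x + 81 = (x - 3)^4

Eigenvalues and multiplicities (the geometric multiplicity of λ is n − rank(A − λI), which equals the number of Jordan blocks for λ):
  λ = 3: algebraic multiplicity = 4, geometric multiplicity = 3

Determining the block sizes for each eigenvalue:
  λ = 3: 3 blocks summing to 4 forces exactly one block of size 2 and the rest size 1 → block sizes [2, 1, 1]

Assembling the blocks gives a Jordan form
J =
  [3, 1, 0, 0]
  [0, 3, 0, 0]
  [0, 0, 3, 0]
  [0, 0, 0, 3]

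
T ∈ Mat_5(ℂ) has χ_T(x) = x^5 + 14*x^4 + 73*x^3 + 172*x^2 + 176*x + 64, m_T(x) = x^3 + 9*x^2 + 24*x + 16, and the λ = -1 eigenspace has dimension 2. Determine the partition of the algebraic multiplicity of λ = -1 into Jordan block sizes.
Block sizes for λ = -1: [1, 1]

Step 1 — from the characteristic polynomial, algebraic multiplicity of λ = -1 is 2. From dim ker(T − (-1)·I) = 2, there are exactly 2 Jordan blocks for λ = -1.
Step 2 — from the minimal polynomial, the factor (x + 1) tells us the largest block for λ = -1 has size 1.
Step 3 — with total size 2, 2 blocks, and largest block 1, the block sizes (in nonincreasing order) are [1, 1].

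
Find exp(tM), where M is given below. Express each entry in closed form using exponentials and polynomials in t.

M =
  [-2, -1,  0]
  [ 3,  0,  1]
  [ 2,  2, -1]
e^{tM} =
  [-t^2*exp(-t) - t*exp(-t) + exp(-t), -t*exp(-t), -t^2*exp(-t)/2]
  [t^2*exp(-t) + 3*t*exp(-t), t*exp(-t) + exp(-t), t^2*exp(-t)/2 + t*exp(-t)]
  [2*t^2*exp(-t) + 2*t*exp(-t), 2*t*exp(-t), t^2*exp(-t) + exp(-t)]

Strategy: write M = P · J · P⁻¹ where J is a Jordan canonical form, so e^{tM} = P · e^{tJ} · P⁻¹, and e^{tJ} can be computed block-by-block.

M has Jordan form
J =
  [-1,  1,  0]
  [ 0, -1,  1]
  [ 0,  0, -1]
(up to reordering of blocks).

Per-block formulas:
  For a 3×3 Jordan block J_3(-1): exp(t · J_3(-1)) = e^(-1t)·(I + t·N + (t^2/2)·N^2), where N is the 3×3 nilpotent shift.

After assembling e^{tJ} and conjugating by P, we get:

e^{tM} =
  [-t^2*exp(-t) - t*exp(-t) + exp(-t), -t*exp(-t), -t^2*exp(-t)/2]
  [t^2*exp(-t) + 3*t*exp(-t), t*exp(-t) + exp(-t), t^2*exp(-t)/2 + t*exp(-t)]
  [2*t^2*exp(-t) + 2*t*exp(-t), 2*t*exp(-t), t^2*exp(-t) + exp(-t)]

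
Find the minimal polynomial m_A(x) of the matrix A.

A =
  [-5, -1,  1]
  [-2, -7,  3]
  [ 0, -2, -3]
x^3 + 15*x^2 + 75*x + 125

The characteristic polynomial is χ_A(x) = (x + 5)^3, so the eigenvalues are known. The minimal polynomial is
  m_A(x) = Π_λ (x − λ)^{k_λ}
where k_λ is the size of the *largest* Jordan block for λ (equivalently, the smallest k with (A − λI)^k v = 0 for every generalised eigenvector v of λ).

  λ = -5: largest Jordan block has size 3, contributing (x + 5)^3

So m_A(x) = (x + 5)^3 = x^3 + 15*x^2 + 75*x + 125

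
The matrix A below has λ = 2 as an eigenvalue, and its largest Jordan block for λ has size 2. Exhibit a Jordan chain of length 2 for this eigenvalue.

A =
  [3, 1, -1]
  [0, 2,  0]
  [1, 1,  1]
A Jordan chain for λ = 2 of length 2:
v_1 = (1, 0, 1)ᵀ
v_2 = (1, 0, 0)ᵀ

Let N = A − (2)·I. We want v_2 with N^2 v_2 = 0 but N^1 v_2 ≠ 0; then v_{j-1} := N · v_j for j = 2, …, 2.

Pick v_2 = (1, 0, 0)ᵀ.
Then v_1 = N · v_2 = (1, 0, 1)ᵀ.

Sanity check: (A − (2)·I) v_1 = (0, 0, 0)ᵀ = 0. ✓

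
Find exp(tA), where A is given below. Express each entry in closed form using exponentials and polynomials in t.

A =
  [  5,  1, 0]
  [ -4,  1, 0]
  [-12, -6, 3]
e^{tA} =
  [2*t*exp(3*t) + exp(3*t), t*exp(3*t), 0]
  [-4*t*exp(3*t), -2*t*exp(3*t) + exp(3*t), 0]
  [-12*t*exp(3*t), -6*t*exp(3*t), exp(3*t)]

Strategy: write A = P · J · P⁻¹ where J is a Jordan canonical form, so e^{tA} = P · e^{tJ} · P⁻¹, and e^{tJ} can be computed block-by-block.

A has Jordan form
J =
  [3, 1, 0]
  [0, 3, 0]
  [0, 0, 3]
(up to reordering of blocks).

Per-block formulas:
  For a 2×2 Jordan block J_2(3): exp(t · J_2(3)) = e^(3t)·(I + t·N), where N is the 2×2 nilpotent shift.
  For a 1×1 block at λ = 3: exp(t · [3]) = [e^(3t)].

After assembling e^{tJ} and conjugating by P, we get:

e^{tA} =
  [2*t*exp(3*t) + exp(3*t), t*exp(3*t), 0]
  [-4*t*exp(3*t), -2*t*exp(3*t) + exp(3*t), 0]
  [-12*t*exp(3*t), -6*t*exp(3*t), exp(3*t)]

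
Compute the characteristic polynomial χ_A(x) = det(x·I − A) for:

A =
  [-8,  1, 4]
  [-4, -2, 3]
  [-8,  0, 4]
x^3 + 6*x^2 + 12*x + 8

Expanding det(x·I − A) (e.g. by cofactor expansion or by noting that A is similar to its Jordan form J, which has the same characteristic polynomial as A) gives
  χ_A(x) = x^3 + 6*x^2 + 12*x + 8
which factors as (x + 2)^3. The eigenvalues (with algebraic multiplicities) are λ = -2 with multiplicity 3.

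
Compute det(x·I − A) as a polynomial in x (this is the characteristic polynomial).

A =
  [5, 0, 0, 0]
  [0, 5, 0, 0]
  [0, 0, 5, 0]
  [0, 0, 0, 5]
x^4 - 20*x^3 + 150*x^2 - 500*x + 625

Expanding det(x·I − A) (e.g. by cofactor expansion or by noting that A is similar to its Jordan form J, which has the same characteristic polynomial as A) gives
  χ_A(x) = x^4 - 20*x^3 + 150*x^2 - 500*x + 625
which factors as (x - 5)^4. The eigenvalues (with algebraic multiplicities) are λ = 5 with multiplicity 4.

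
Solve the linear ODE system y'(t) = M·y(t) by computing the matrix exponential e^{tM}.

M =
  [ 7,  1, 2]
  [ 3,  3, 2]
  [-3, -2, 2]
e^{tM} =
  [3*t^2*exp(4*t) + 3*t*exp(4*t) + exp(4*t), -t^2*exp(4*t) + t*exp(4*t), 2*t^2*exp(4*t) + 2*t*exp(4*t)]
  [3*t*exp(4*t), -t*exp(4*t) + exp(4*t), 2*t*exp(4*t)]
  [-9*t^2*exp(4*t)/2 - 3*t*exp(4*t), 3*t^2*exp(4*t)/2 - 2*t*exp(4*t), -3*t^2*exp(4*t) - 2*t*exp(4*t) + exp(4*t)]

Strategy: write M = P · J · P⁻¹ where J is a Jordan canonical form, so e^{tM} = P · e^{tJ} · P⁻¹, and e^{tJ} can be computed block-by-block.

M has Jordan form
J =
  [4, 1, 0]
  [0, 4, 1]
  [0, 0, 4]
(up to reordering of blocks).

Per-block formulas:
  For a 3×3 Jordan block J_3(4): exp(t · J_3(4)) = e^(4t)·(I + t·N + (t^2/2)·N^2), where N is the 3×3 nilpotent shift.

After assembling e^{tJ} and conjugating by P, we get:

e^{tM} =
  [3*t^2*exp(4*t) + 3*t*exp(4*t) + exp(4*t), -t^2*exp(4*t) + t*exp(4*t), 2*t^2*exp(4*t) + 2*t*exp(4*t)]
  [3*t*exp(4*t), -t*exp(4*t) + exp(4*t), 2*t*exp(4*t)]
  [-9*t^2*exp(4*t)/2 - 3*t*exp(4*t), 3*t^2*exp(4*t)/2 - 2*t*exp(4*t), -3*t^2*exp(4*t) - 2*t*exp(4*t) + exp(4*t)]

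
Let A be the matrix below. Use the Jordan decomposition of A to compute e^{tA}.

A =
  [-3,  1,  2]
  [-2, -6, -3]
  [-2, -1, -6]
e^{tA} =
  [-t^2*exp(-5*t) + 2*t*exp(-5*t) + exp(-5*t), -t^2*exp(-5*t)/2 + t*exp(-5*t), -t^2*exp(-5*t)/2 + 2*t*exp(-5*t)]
  [2*t^2*exp(-5*t) - 2*t*exp(-5*t), t^2*exp(-5*t) - t*exp(-5*t) + exp(-5*t), t^2*exp(-5*t) - 3*t*exp(-5*t)]
  [-2*t*exp(-5*t), -t*exp(-5*t), -t*exp(-5*t) + exp(-5*t)]

Strategy: write A = P · J · P⁻¹ where J is a Jordan canonical form, so e^{tA} = P · e^{tJ} · P⁻¹, and e^{tJ} can be computed block-by-block.

A has Jordan form
J =
  [-5,  1,  0]
  [ 0, -5,  1]
  [ 0,  0, -5]
(up to reordering of blocks).

Per-block formulas:
  For a 3×3 Jordan block J_3(-5): exp(t · J_3(-5)) = e^(-5t)·(I + t·N + (t^2/2)·N^2), where N is the 3×3 nilpotent shift.

After assembling e^{tJ} and conjugating by P, we get:

e^{tA} =
  [-t^2*exp(-5*t) + 2*t*exp(-5*t) + exp(-5*t), -t^2*exp(-5*t)/2 + t*exp(-5*t), -t^2*exp(-5*t)/2 + 2*t*exp(-5*t)]
  [2*t^2*exp(-5*t) - 2*t*exp(-5*t), t^2*exp(-5*t) - t*exp(-5*t) + exp(-5*t), t^2*exp(-5*t) - 3*t*exp(-5*t)]
  [-2*t*exp(-5*t), -t*exp(-5*t), -t*exp(-5*t) + exp(-5*t)]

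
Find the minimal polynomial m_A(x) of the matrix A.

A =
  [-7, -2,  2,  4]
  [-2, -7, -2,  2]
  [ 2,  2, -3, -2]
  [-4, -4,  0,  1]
x^2 + 8*x + 15

The characteristic polynomial is χ_A(x) = (x + 3)^2*(x + 5)^2, so the eigenvalues are known. The minimal polynomial is
  m_A(x) = Π_λ (x − λ)^{k_λ}
where k_λ is the size of the *largest* Jordan block for λ (equivalently, the smallest k with (A − λI)^k v = 0 for every generalised eigenvector v of λ).

  λ = -5: largest Jordan block has size 1, contributing (x + 5)
  λ = -3: largest Jordan block has size 1, contributing (x + 3)

So m_A(x) = (x + 3)*(x + 5) = x^2 + 8*x + 15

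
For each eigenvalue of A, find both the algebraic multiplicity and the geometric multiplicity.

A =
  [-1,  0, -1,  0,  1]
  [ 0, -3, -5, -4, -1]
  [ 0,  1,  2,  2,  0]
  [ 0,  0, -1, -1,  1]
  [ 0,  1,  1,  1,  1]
λ = -1: alg = 2, geom = 2; λ = 0: alg = 3, geom = 1

Step 1 — factor the characteristic polynomial to read off the algebraic multiplicities:
  χ_A(x) = x^3*(x + 1)^2

Step 2 — compute geometric multiplicities via the rank-nullity identity g(λ) = n − rank(A − λI):
  rank(A − (-1)·I) = 3, so dim ker(A − (-1)·I) = n − 3 = 2
  rank(A − (0)·I) = 4, so dim ker(A − (0)·I) = n − 4 = 1

Summary:
  λ = -1: algebraic multiplicity = 2, geometric multiplicity = 2
  λ = 0: algebraic multiplicity = 3, geometric multiplicity = 1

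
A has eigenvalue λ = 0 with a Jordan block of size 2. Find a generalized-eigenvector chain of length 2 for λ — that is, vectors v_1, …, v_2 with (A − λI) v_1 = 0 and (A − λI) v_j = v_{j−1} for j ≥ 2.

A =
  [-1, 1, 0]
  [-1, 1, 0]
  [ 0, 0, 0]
A Jordan chain for λ = 0 of length 2:
v_1 = (-1, -1, 0)ᵀ
v_2 = (1, 0, 0)ᵀ

Let N = A − (0)·I. We want v_2 with N^2 v_2 = 0 but N^1 v_2 ≠ 0; then v_{j-1} := N · v_j for j = 2, …, 2.

Pick v_2 = (1, 0, 0)ᵀ.
Then v_1 = N · v_2 = (-1, -1, 0)ᵀ.

Sanity check: (A − (0)·I) v_1 = (0, 0, 0)ᵀ = 0. ✓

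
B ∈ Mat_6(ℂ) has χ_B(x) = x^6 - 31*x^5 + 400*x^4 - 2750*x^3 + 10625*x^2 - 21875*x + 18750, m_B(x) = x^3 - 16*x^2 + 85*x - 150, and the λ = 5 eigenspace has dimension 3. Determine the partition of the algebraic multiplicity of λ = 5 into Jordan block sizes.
Block sizes for λ = 5: [2, 2, 1]

Step 1 — from the characteristic polynomial, algebraic multiplicity of λ = 5 is 5. From dim ker(B − (5)·I) = 3, there are exactly 3 Jordan blocks for λ = 5.
Step 2 — from the minimal polynomial, the factor (x − 5)^2 tells us the largest block for λ = 5 has size 2.
Step 3 — with total size 5, 3 blocks, and largest block 2, the block sizes (in nonincreasing order) are [2, 2, 1].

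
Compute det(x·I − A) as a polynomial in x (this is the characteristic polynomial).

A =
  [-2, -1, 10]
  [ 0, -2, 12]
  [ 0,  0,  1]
x^3 + 3*x^2 - 4

Expanding det(x·I − A) (e.g. by cofactor expansion or by noting that A is similar to its Jordan form J, which has the same characteristic polynomial as A) gives
  χ_A(x) = x^3 + 3*x^2 - 4
which factors as (x - 1)*(x + 2)^2. The eigenvalues (with algebraic multiplicities) are λ = -2 with multiplicity 2, λ = 1 with multiplicity 1.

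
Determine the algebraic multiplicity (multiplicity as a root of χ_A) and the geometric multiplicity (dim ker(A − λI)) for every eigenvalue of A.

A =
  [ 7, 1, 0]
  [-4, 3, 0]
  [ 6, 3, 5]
λ = 5: alg = 3, geom = 2

Step 1 — factor the characteristic polynomial to read off the algebraic multiplicities:
  χ_A(x) = (x - 5)^3

Step 2 — compute geometric multiplicities via the rank-nullity identity g(λ) = n − rank(A − λI):
  rank(A − (5)·I) = 1, so dim ker(A − (5)·I) = n − 1 = 2

Summary:
  λ = 5: algebraic multiplicity = 3, geometric multiplicity = 2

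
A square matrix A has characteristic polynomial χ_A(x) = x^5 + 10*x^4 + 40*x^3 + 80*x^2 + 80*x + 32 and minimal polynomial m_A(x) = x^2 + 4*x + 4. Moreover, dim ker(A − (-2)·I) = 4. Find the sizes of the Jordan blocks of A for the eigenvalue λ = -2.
Block sizes for λ = -2: [2, 1, 1, 1]

Step 1 — from the characteristic polynomial, algebraic multiplicity of λ = -2 is 5. From dim ker(A − (-2)·I) = 4, there are exactly 4 Jordan blocks for λ = -2.
Step 2 — from the minimal polynomial, the factor (x + 2)^2 tells us the largest block for λ = -2 has size 2.
Step 3 — with total size 5, 4 blocks, and largest block 2, the block sizes (in nonincreasing order) are [2, 1, 1, 1].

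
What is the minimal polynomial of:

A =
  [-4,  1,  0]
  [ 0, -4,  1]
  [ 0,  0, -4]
x^3 + 12*x^2 + 48*x + 64

The characteristic polynomial is χ_A(x) = (x + 4)^3, so the eigenvalues are known. The minimal polynomial is
  m_A(x) = Π_λ (x − λ)^{k_λ}
where k_λ is the size of the *largest* Jordan block for λ (equivalently, the smallest k with (A − λI)^k v = 0 for every generalised eigenvector v of λ).

  λ = -4: largest Jordan block has size 3, contributing (x + 4)^3

So m_A(x) = (x + 4)^3 = x^3 + 12*x^2 + 48*x + 64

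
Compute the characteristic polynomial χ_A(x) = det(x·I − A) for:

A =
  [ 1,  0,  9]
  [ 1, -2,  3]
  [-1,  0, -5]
x^3 + 6*x^2 + 12*x + 8

Expanding det(x·I − A) (e.g. by cofactor expansion or by noting that A is similar to its Jordan form J, which has the same characteristic polynomial as A) gives
  χ_A(x) = x^3 + 6*x^2 + 12*x + 8
which factors as (x + 2)^3. The eigenvalues (with algebraic multiplicities) are λ = -2 with multiplicity 3.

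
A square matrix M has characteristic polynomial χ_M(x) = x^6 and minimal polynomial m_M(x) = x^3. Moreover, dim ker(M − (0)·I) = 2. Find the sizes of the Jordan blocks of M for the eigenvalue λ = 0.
Block sizes for λ = 0: [3, 3]

Step 1 — from the characteristic polynomial, algebraic multiplicity of λ = 0 is 6. From dim ker(M − (0)·I) = 2, there are exactly 2 Jordan blocks for λ = 0.
Step 2 — from the minimal polynomial, the factor (x − 0)^3 tells us the largest block for λ = 0 has size 3.
Step 3 — with total size 6, 2 blocks, and largest block 3, the block sizes (in nonincreasing order) are [3, 3].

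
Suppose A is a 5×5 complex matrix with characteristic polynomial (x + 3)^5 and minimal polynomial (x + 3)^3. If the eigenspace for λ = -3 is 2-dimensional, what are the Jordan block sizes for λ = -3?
Block sizes for λ = -3: [3, 2]

Step 1 — from the characteristic polynomial, algebraic multiplicity of λ = -3 is 5. From dim ker(A − (-3)·I) = 2, there are exactly 2 Jordan blocks for λ = -3.
Step 2 — from the minimal polynomial, the factor (x + 3)^3 tells us the largest block for λ = -3 has size 3.
Step 3 — with total size 5, 2 blocks, and largest block 3, the block sizes (in nonincreasing order) are [3, 2].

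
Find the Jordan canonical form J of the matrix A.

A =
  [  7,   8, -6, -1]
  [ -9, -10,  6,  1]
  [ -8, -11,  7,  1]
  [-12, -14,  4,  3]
J_1(-2) ⊕ J_3(3)

The characteristic polynomial is
  det(x·I − A) = x^4 - 7*x^3 + 9*x^2 + 27*x - 54 = (x - 3)^3*(x + 2)

Eigenvalues and multiplicities (the geometric multiplicity of λ is n − rank(A − λI), which equals the number of Jordan blocks for λ):
  λ = -2: algebraic multiplicity = 1, geometric multiplicity = 1
  λ = 3: algebraic multiplicity = 3, geometric multiplicity = 1

Determining the block sizes for each eigenvalue:
  λ = -2: one block (gm = 1), so the single block has size am = 1 → block sizes [1]
  λ = 3: one block (gm = 1), so the single block has size am = 3 → block sizes [3]

Assembling the blocks gives a Jordan form
J =
  [-2, 0, 0, 0]
  [ 0, 3, 1, 0]
  [ 0, 0, 3, 1]
  [ 0, 0, 0, 3]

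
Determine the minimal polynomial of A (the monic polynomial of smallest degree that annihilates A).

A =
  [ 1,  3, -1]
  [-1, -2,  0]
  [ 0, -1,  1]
x^3

The characteristic polynomial is χ_A(x) = x^3, so the eigenvalues are known. The minimal polynomial is
  m_A(x) = Π_λ (x − λ)^{k_λ}
where k_λ is the size of the *largest* Jordan block for λ (equivalently, the smallest k with (A − λI)^k v = 0 for every generalised eigenvector v of λ).

  λ = 0: largest Jordan block has size 3, contributing (x − 0)^3

So m_A(x) = x^3 = x^3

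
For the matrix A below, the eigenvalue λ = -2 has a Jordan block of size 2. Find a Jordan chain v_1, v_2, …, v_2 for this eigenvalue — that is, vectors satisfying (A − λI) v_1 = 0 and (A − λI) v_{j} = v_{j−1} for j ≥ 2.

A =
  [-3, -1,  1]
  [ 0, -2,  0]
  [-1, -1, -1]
A Jordan chain for λ = -2 of length 2:
v_1 = (-1, 0, -1)ᵀ
v_2 = (1, 0, 0)ᵀ

Let N = A − (-2)·I. We want v_2 with N^2 v_2 = 0 but N^1 v_2 ≠ 0; then v_{j-1} := N · v_j for j = 2, …, 2.

Pick v_2 = (1, 0, 0)ᵀ.
Then v_1 = N · v_2 = (-1, 0, -1)ᵀ.

Sanity check: (A − (-2)·I) v_1 = (0, 0, 0)ᵀ = 0. ✓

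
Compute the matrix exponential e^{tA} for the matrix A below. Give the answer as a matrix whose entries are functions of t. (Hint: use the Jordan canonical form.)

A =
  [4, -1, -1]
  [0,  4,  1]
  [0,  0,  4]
e^{tA} =
  [exp(4*t), -t*exp(4*t), -t^2*exp(4*t)/2 - t*exp(4*t)]
  [0, exp(4*t), t*exp(4*t)]
  [0, 0, exp(4*t)]

Strategy: write A = P · J · P⁻¹ where J is a Jordan canonical form, so e^{tA} = P · e^{tJ} · P⁻¹, and e^{tJ} can be computed block-by-block.

A has Jordan form
J =
  [4, 1, 0]
  [0, 4, 1]
  [0, 0, 4]
(up to reordering of blocks).

Per-block formulas:
  For a 3×3 Jordan block J_3(4): exp(t · J_3(4)) = e^(4t)·(I + t·N + (t^2/2)·N^2), where N is the 3×3 nilpotent shift.

After assembling e^{tJ} and conjugating by P, we get:

e^{tA} =
  [exp(4*t), -t*exp(4*t), -t^2*exp(4*t)/2 - t*exp(4*t)]
  [0, exp(4*t), t*exp(4*t)]
  [0, 0, exp(4*t)]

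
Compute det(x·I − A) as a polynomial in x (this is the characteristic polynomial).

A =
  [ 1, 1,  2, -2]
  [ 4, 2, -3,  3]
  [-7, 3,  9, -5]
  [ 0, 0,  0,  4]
x^4 - 16*x^3 + 96*x^2 - 256*x + 256

Expanding det(x·I − A) (e.g. by cofactor expansion or by noting that A is similar to its Jordan form J, which has the same characteristic polynomial as A) gives
  χ_A(x) = x^4 - 16*x^3 + 96*x^2 - 256*x + 256
which factors as (x - 4)^4. The eigenvalues (with algebraic multiplicities) are λ = 4 with multiplicity 4.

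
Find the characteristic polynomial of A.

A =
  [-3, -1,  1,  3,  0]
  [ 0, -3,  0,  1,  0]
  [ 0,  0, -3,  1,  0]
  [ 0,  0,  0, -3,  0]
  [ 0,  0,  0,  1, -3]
x^5 + 15*x^4 + 90*x^3 + 270*x^2 + 405*x + 243

Expanding det(x·I − A) (e.g. by cofactor expansion or by noting that A is similar to its Jordan form J, which has the same characteristic polynomial as A) gives
  χ_A(x) = x^5 + 15*x^4 + 90*x^3 + 270*x^2 + 405*x + 243
which factors as (x + 3)^5. The eigenvalues (with algebraic multiplicities) are λ = -3 with multiplicity 5.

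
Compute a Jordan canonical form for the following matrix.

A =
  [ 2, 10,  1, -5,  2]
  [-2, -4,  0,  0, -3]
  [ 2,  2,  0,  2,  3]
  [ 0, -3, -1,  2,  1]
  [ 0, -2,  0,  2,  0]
J_3(0) ⊕ J_2(0)

The characteristic polynomial is
  det(x·I − A) = x^5

Eigenvalues and multiplicities (the geometric multiplicity of λ is n − rank(A − λI), which equals the number of Jordan blocks for λ):
  λ = 0: algebraic multiplicity = 5, geometric multiplicity = 2

Determining the block sizes for each eigenvalue:
  λ = 0: with am = 5 and gm = 2, the partition is not yet determined (e.g. several partitions of 5 into 2 parts exist). Let N = A − (0)·I. Computing rank(N^1) = 3, rank(N^2) = 1, rank(N^3) = 0; the number of blocks of size ≥ j is rank(N^{j−1}) − rank(N^j), giving [2, 2, 1]. So we have 1 block(s) of size 3, 1 block(s) of size 2 → block sizes [3, 2]

Assembling the blocks gives a Jordan form
J =
  [0, 1, 0, 0, 0]
  [0, 0, 1, 0, 0]
  [0, 0, 0, 0, 0]
  [0, 0, 0, 0, 1]
  [0, 0, 0, 0, 0]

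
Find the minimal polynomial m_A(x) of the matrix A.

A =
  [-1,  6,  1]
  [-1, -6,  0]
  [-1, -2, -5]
x^3 + 12*x^2 + 48*x + 64

The characteristic polynomial is χ_A(x) = (x + 4)^3, so the eigenvalues are known. The minimal polynomial is
  m_A(x) = Π_λ (x − λ)^{k_λ}
where k_λ is the size of the *largest* Jordan block for λ (equivalently, the smallest k with (A − λI)^k v = 0 for every generalised eigenvector v of λ).

  λ = -4: largest Jordan block has size 3, contributing (x + 4)^3

So m_A(x) = (x + 4)^3 = x^3 + 12*x^2 + 48*x + 64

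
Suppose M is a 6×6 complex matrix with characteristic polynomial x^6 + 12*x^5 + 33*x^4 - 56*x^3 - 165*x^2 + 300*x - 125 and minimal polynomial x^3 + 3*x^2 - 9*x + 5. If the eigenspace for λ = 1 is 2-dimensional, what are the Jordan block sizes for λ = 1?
Block sizes for λ = 1: [2, 1]

Step 1 — from the characteristic polynomial, algebraic multiplicity of λ = 1 is 3. From dim ker(M − (1)·I) = 2, there are exactly 2 Jordan blocks for λ = 1.
Step 2 — from the minimal polynomial, the factor (x − 1)^2 tells us the largest block for λ = 1 has size 2.
Step 3 — with total size 3, 2 blocks, and largest block 2, the block sizes (in nonincreasing order) are [2, 1].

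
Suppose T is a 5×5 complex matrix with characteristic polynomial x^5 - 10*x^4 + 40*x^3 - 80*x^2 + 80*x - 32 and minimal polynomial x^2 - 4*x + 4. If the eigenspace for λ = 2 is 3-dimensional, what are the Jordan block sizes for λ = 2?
Block sizes for λ = 2: [2, 2, 1]

Step 1 — from the characteristic polynomial, algebraic multiplicity of λ = 2 is 5. From dim ker(T − (2)·I) = 3, there are exactly 3 Jordan blocks for λ = 2.
Step 2 — from the minimal polynomial, the factor (x − 2)^2 tells us the largest block for λ = 2 has size 2.
Step 3 — with total size 5, 3 blocks, and largest block 2, the block sizes (in nonincreasing order) are [2, 2, 1].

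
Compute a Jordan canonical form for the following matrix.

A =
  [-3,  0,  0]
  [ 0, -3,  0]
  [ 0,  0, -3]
J_1(-3) ⊕ J_1(-3) ⊕ J_1(-3)

The characteristic polynomial is
  det(x·I − A) = x^3 + 9*x^2 + 27*x + 27 = (x + 3)^3

Eigenvalues and multiplicities (the geometric multiplicity of λ is n − rank(A − λI), which equals the number of Jordan blocks for λ):
  λ = -3: algebraic multiplicity = 3, geometric multiplicity = 3

Determining the block sizes for each eigenvalue:
  λ = -3: gm = am = 3, so every block has size 1 → block sizes [1, 1, 1]

Assembling the blocks gives a Jordan form
J =
  [-3,  0,  0]
  [ 0, -3,  0]
  [ 0,  0, -3]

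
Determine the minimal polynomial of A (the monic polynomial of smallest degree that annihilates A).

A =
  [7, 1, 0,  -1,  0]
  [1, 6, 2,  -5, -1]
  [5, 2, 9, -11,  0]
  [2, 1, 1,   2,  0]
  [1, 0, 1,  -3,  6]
x^3 - 18*x^2 + 108*x - 216

The characteristic polynomial is χ_A(x) = (x - 6)^5, so the eigenvalues are known. The minimal polynomial is
  m_A(x) = Π_λ (x − λ)^{k_λ}
where k_λ is the size of the *largest* Jordan block for λ (equivalently, the smallest k with (A − λI)^k v = 0 for every generalised eigenvector v of λ).

  λ = 6: largest Jordan block has size 3, contributing (x − 6)^3

So m_A(x) = (x - 6)^3 = x^3 - 18*x^2 + 108*x - 216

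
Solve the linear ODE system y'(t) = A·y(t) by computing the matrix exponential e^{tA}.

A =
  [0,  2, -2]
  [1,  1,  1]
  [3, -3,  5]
e^{tA} =
  [-2*t*exp(2*t) + exp(2*t), 2*t*exp(2*t), -2*t*exp(2*t)]
  [t*exp(2*t), -t*exp(2*t) + exp(2*t), t*exp(2*t)]
  [3*t*exp(2*t), -3*t*exp(2*t), 3*t*exp(2*t) + exp(2*t)]

Strategy: write A = P · J · P⁻¹ where J is a Jordan canonical form, so e^{tA} = P · e^{tJ} · P⁻¹, and e^{tJ} can be computed block-by-block.

A has Jordan form
J =
  [2, 1, 0]
  [0, 2, 0]
  [0, 0, 2]
(up to reordering of blocks).

Per-block formulas:
  For a 1×1 block at λ = 2: exp(t · [2]) = [e^(2t)].
  For a 2×2 Jordan block J_2(2): exp(t · J_2(2)) = e^(2t)·(I + t·N), where N is the 2×2 nilpotent shift.

After assembling e^{tJ} and conjugating by P, we get:

e^{tA} =
  [-2*t*exp(2*t) + exp(2*t), 2*t*exp(2*t), -2*t*exp(2*t)]
  [t*exp(2*t), -t*exp(2*t) + exp(2*t), t*exp(2*t)]
  [3*t*exp(2*t), -3*t*exp(2*t), 3*t*exp(2*t) + exp(2*t)]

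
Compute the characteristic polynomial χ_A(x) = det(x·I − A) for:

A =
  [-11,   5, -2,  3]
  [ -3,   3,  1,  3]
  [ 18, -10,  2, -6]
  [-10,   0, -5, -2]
x^4 + 8*x^3 + 24*x^2 + 32*x + 16

Expanding det(x·I − A) (e.g. by cofactor expansion or by noting that A is similar to its Jordan form J, which has the same characteristic polynomial as A) gives
  χ_A(x) = x^4 + 8*x^3 + 24*x^2 + 32*x + 16
which factors as (x + 2)^4. The eigenvalues (with algebraic multiplicities) are λ = -2 with multiplicity 4.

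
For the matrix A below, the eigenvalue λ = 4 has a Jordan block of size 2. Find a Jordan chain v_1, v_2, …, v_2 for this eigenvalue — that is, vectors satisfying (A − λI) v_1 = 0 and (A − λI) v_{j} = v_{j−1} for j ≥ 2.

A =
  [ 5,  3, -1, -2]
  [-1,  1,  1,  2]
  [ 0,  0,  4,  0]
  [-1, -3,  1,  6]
A Jordan chain for λ = 4 of length 2:
v_1 = (1, -1, 0, -1)ᵀ
v_2 = (1, 0, 0, 0)ᵀ

Let N = A − (4)·I. We want v_2 with N^2 v_2 = 0 but N^1 v_2 ≠ 0; then v_{j-1} := N · v_j for j = 2, …, 2.

Pick v_2 = (1, 0, 0, 0)ᵀ.
Then v_1 = N · v_2 = (1, -1, 0, -1)ᵀ.

Sanity check: (A − (4)·I) v_1 = (0, 0, 0, 0)ᵀ = 0. ✓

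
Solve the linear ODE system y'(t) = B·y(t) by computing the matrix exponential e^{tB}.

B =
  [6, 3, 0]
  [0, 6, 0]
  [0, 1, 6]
e^{tB} =
  [exp(6*t), 3*t*exp(6*t), 0]
  [0, exp(6*t), 0]
  [0, t*exp(6*t), exp(6*t)]

Strategy: write B = P · J · P⁻¹ where J is a Jordan canonical form, so e^{tB} = P · e^{tJ} · P⁻¹, and e^{tJ} can be computed block-by-block.

B has Jordan form
J =
  [6, 1, 0]
  [0, 6, 0]
  [0, 0, 6]
(up to reordering of blocks).

Per-block formulas:
  For a 2×2 Jordan block J_2(6): exp(t · J_2(6)) = e^(6t)·(I + t·N), where N is the 2×2 nilpotent shift.
  For a 1×1 block at λ = 6: exp(t · [6]) = [e^(6t)].

After assembling e^{tJ} and conjugating by P, we get:

e^{tB} =
  [exp(6*t), 3*t*exp(6*t), 0]
  [0, exp(6*t), 0]
  [0, t*exp(6*t), exp(6*t)]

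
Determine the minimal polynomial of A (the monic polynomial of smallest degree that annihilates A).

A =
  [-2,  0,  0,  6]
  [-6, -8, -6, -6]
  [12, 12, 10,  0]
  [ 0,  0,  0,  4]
x^2 - 2*x - 8

The characteristic polynomial is χ_A(x) = (x - 4)^2*(x + 2)^2, so the eigenvalues are known. The minimal polynomial is
  m_A(x) = Π_λ (x − λ)^{k_λ}
where k_λ is the size of the *largest* Jordan block for λ (equivalently, the smallest k with (A − λI)^k v = 0 for every generalised eigenvector v of λ).

  λ = -2: largest Jordan block has size 1, contributing (x + 2)
  λ = 4: largest Jordan block has size 1, contributing (x − 4)

So m_A(x) = (x - 4)*(x + 2) = x^2 - 2*x - 8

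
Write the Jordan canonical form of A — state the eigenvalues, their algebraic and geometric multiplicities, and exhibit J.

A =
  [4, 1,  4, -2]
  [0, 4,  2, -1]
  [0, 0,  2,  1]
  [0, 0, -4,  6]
J_3(4) ⊕ J_1(4)

The characteristic polynomial is
  det(x·I − A) = x^4 - 16*x^3 + 96*x^2 - 256*x + 256 = (x - 4)^4

Eigenvalues and multiplicities (the geometric multiplicity of λ is n − rank(A − λI), which equals the number of Jordan blocks for λ):
  λ = 4: algebraic multiplicity = 4, geometric multiplicity = 2

Determining the block sizes for each eigenvalue:
  λ = 4: with am = 4 and gm = 2, the partition is not yet determined (e.g. several partitions of 4 into 2 parts exist). Let N = A − (4)·I. Computing rank(N^1) = 2, rank(N^2) = 1, rank(N^3) = 0; the number of blocks of size ≥ j is rank(N^{j−1}) − rank(N^j), giving [2, 1, 1]. So we have 1 block(s) of size 3, 1 block(s) of size 1 → block sizes [3, 1]

Assembling the blocks gives a Jordan form
J =
  [4, 1, 0, 0]
  [0, 4, 1, 0]
  [0, 0, 4, 0]
  [0, 0, 0, 4]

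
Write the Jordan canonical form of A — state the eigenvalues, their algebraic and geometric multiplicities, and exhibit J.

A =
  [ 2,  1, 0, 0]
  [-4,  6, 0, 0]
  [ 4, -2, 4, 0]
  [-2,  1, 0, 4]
J_2(4) ⊕ J_1(4) ⊕ J_1(4)

The characteristic polynomial is
  det(x·I − A) = x^4 - 16*x^3 + 96*x^2 - 256*x + 256 = (x - 4)^4

Eigenvalues and multiplicities (the geometric multiplicity of λ is n − rank(A − λI), which equals the number of Jordan blocks for λ):
  λ = 4: algebraic multiplicity = 4, geometric multiplicity = 3

Determining the block sizes for each eigenvalue:
  λ = 4: 3 blocks summing to 4 forces exactly one block of size 2 and the rest size 1 → block sizes [2, 1, 1]

Assembling the blocks gives a Jordan form
J =
  [4, 1, 0, 0]
  [0, 4, 0, 0]
  [0, 0, 4, 0]
  [0, 0, 0, 4]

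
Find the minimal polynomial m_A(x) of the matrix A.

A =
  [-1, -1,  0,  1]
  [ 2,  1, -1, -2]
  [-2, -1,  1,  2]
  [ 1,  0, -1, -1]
x^2

The characteristic polynomial is χ_A(x) = x^4, so the eigenvalues are known. The minimal polynomial is
  m_A(x) = Π_λ (x − λ)^{k_λ}
where k_λ is the size of the *largest* Jordan block for λ (equivalently, the smallest k with (A − λI)^k v = 0 for every generalised eigenvector v of λ).

  λ = 0: largest Jordan block has size 2, contributing (x − 0)^2

So m_A(x) = x^2 = x^2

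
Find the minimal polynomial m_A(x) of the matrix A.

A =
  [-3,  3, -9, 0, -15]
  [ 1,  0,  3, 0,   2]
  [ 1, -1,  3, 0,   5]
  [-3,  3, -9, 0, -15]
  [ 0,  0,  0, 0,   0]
x^3

The characteristic polynomial is χ_A(x) = x^5, so the eigenvalues are known. The minimal polynomial is
  m_A(x) = Π_λ (x − λ)^{k_λ}
where k_λ is the size of the *largest* Jordan block for λ (equivalently, the smallest k with (A − λI)^k v = 0 for every generalised eigenvector v of λ).

  λ = 0: largest Jordan block has size 3, contributing (x − 0)^3

So m_A(x) = x^3 = x^3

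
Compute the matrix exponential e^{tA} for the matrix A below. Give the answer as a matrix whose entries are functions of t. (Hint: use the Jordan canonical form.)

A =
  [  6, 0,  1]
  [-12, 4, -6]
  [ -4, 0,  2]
e^{tA} =
  [2*t*exp(4*t) + exp(4*t), 0, t*exp(4*t)]
  [-12*t*exp(4*t), exp(4*t), -6*t*exp(4*t)]
  [-4*t*exp(4*t), 0, -2*t*exp(4*t) + exp(4*t)]

Strategy: write A = P · J · P⁻¹ where J is a Jordan canonical form, so e^{tA} = P · e^{tJ} · P⁻¹, and e^{tJ} can be computed block-by-block.

A has Jordan form
J =
  [4, 1, 0]
  [0, 4, 0]
  [0, 0, 4]
(up to reordering of blocks).

Per-block formulas:
  For a 2×2 Jordan block J_2(4): exp(t · J_2(4)) = e^(4t)·(I + t·N), where N is the 2×2 nilpotent shift.
  For a 1×1 block at λ = 4: exp(t · [4]) = [e^(4t)].

After assembling e^{tJ} and conjugating by P, we get:

e^{tA} =
  [2*t*exp(4*t) + exp(4*t), 0, t*exp(4*t)]
  [-12*t*exp(4*t), exp(4*t), -6*t*exp(4*t)]
  [-4*t*exp(4*t), 0, -2*t*exp(4*t) + exp(4*t)]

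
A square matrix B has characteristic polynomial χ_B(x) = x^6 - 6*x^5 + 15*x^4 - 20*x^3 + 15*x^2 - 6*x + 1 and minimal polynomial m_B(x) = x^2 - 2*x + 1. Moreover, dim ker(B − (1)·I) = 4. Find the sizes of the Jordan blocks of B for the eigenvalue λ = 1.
Block sizes for λ = 1: [2, 2, 1, 1]

Step 1 — from the characteristic polynomial, algebraic multiplicity of λ = 1 is 6. From dim ker(B − (1)·I) = 4, there are exactly 4 Jordan blocks for λ = 1.
Step 2 — from the minimal polynomial, the factor (x − 1)^2 tells us the largest block for λ = 1 has size 2.
Step 3 — with total size 6, 4 blocks, and largest block 2, the block sizes (in nonincreasing order) are [2, 2, 1, 1].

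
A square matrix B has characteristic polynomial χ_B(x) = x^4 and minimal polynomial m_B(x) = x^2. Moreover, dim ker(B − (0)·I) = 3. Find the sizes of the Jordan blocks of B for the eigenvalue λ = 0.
Block sizes for λ = 0: [2, 1, 1]

Step 1 — from the characteristic polynomial, algebraic multiplicity of λ = 0 is 4. From dim ker(B − (0)·I) = 3, there are exactly 3 Jordan blocks for λ = 0.
Step 2 — from the minimal polynomial, the factor (x − 0)^2 tells us the largest block for λ = 0 has size 2.
Step 3 — with total size 4, 3 blocks, and largest block 2, the block sizes (in nonincreasing order) are [2, 1, 1].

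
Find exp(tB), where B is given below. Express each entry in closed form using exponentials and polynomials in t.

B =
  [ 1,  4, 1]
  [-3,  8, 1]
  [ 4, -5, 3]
e^{tB} =
  [t^2*exp(4*t)/2 - 3*t*exp(4*t) + exp(4*t), -t^2*exp(4*t)/2 + 4*t*exp(4*t), t*exp(4*t)]
  [t^2*exp(4*t)/2 - 3*t*exp(4*t), -t^2*exp(4*t)/2 + 4*t*exp(4*t) + exp(4*t), t*exp(4*t)]
  [-t^2*exp(4*t)/2 + 4*t*exp(4*t), t^2*exp(4*t)/2 - 5*t*exp(4*t), -t*exp(4*t) + exp(4*t)]

Strategy: write B = P · J · P⁻¹ where J is a Jordan canonical form, so e^{tB} = P · e^{tJ} · P⁻¹, and e^{tJ} can be computed block-by-block.

B has Jordan form
J =
  [4, 1, 0]
  [0, 4, 1]
  [0, 0, 4]
(up to reordering of blocks).

Per-block formulas:
  For a 3×3 Jordan block J_3(4): exp(t · J_3(4)) = e^(4t)·(I + t·N + (t^2/2)·N^2), where N is the 3×3 nilpotent shift.

After assembling e^{tJ} and conjugating by P, we get:

e^{tB} =
  [t^2*exp(4*t)/2 - 3*t*exp(4*t) + exp(4*t), -t^2*exp(4*t)/2 + 4*t*exp(4*t), t*exp(4*t)]
  [t^2*exp(4*t)/2 - 3*t*exp(4*t), -t^2*exp(4*t)/2 + 4*t*exp(4*t) + exp(4*t), t*exp(4*t)]
  [-t^2*exp(4*t)/2 + 4*t*exp(4*t), t^2*exp(4*t)/2 - 5*t*exp(4*t), -t*exp(4*t) + exp(4*t)]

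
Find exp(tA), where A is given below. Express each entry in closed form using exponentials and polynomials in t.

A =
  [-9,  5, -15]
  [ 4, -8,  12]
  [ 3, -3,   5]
e^{tA} =
  [-5*t*exp(-4*t) + exp(-4*t), 5*t*exp(-4*t), -15*t*exp(-4*t)]
  [4*t*exp(-4*t), -4*t*exp(-4*t) + exp(-4*t), 12*t*exp(-4*t)]
  [3*t*exp(-4*t), -3*t*exp(-4*t), 9*t*exp(-4*t) + exp(-4*t)]

Strategy: write A = P · J · P⁻¹ where J is a Jordan canonical form, so e^{tA} = P · e^{tJ} · P⁻¹, and e^{tJ} can be computed block-by-block.

A has Jordan form
J =
  [-4,  1,  0]
  [ 0, -4,  0]
  [ 0,  0, -4]
(up to reordering of blocks).

Per-block formulas:
  For a 2×2 Jordan block J_2(-4): exp(t · J_2(-4)) = e^(-4t)·(I + t·N), where N is the 2×2 nilpotent shift.
  For a 1×1 block at λ = -4: exp(t · [-4]) = [e^(-4t)].

After assembling e^{tJ} and conjugating by P, we get:

e^{tA} =
  [-5*t*exp(-4*t) + exp(-4*t), 5*t*exp(-4*t), -15*t*exp(-4*t)]
  [4*t*exp(-4*t), -4*t*exp(-4*t) + exp(-4*t), 12*t*exp(-4*t)]
  [3*t*exp(-4*t), -3*t*exp(-4*t), 9*t*exp(-4*t) + exp(-4*t)]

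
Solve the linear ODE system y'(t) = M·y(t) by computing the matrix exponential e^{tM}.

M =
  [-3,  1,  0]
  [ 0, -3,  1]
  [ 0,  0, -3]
e^{tM} =
  [exp(-3*t), t*exp(-3*t), t^2*exp(-3*t)/2]
  [0, exp(-3*t), t*exp(-3*t)]
  [0, 0, exp(-3*t)]

Strategy: write M = P · J · P⁻¹ where J is a Jordan canonical form, so e^{tM} = P · e^{tJ} · P⁻¹, and e^{tJ} can be computed block-by-block.

M has Jordan form
J =
  [-3,  1,  0]
  [ 0, -3,  1]
  [ 0,  0, -3]
(up to reordering of blocks).

Per-block formulas:
  For a 3×3 Jordan block J_3(-3): exp(t · J_3(-3)) = e^(-3t)·(I + t·N + (t^2/2)·N^2), where N is the 3×3 nilpotent shift.

After assembling e^{tJ} and conjugating by P, we get:

e^{tM} =
  [exp(-3*t), t*exp(-3*t), t^2*exp(-3*t)/2]
  [0, exp(-3*t), t*exp(-3*t)]
  [0, 0, exp(-3*t)]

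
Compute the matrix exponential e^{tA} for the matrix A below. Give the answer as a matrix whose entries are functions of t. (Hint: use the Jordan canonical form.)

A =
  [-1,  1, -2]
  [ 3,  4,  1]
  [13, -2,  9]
e^{tA} =
  [t^2*exp(4*t) - 5*t*exp(4*t) + exp(4*t), -t^2*exp(4*t)/2 + t*exp(4*t), t^2*exp(4*t)/2 - 2*t*exp(4*t)]
  [-t^2*exp(4*t) + 3*t*exp(4*t), t^2*exp(4*t)/2 + exp(4*t), -t^2*exp(4*t)/2 + t*exp(4*t)]
  [-3*t^2*exp(4*t) + 13*t*exp(4*t), 3*t^2*exp(4*t)/2 - 2*t*exp(4*t), -3*t^2*exp(4*t)/2 + 5*t*exp(4*t) + exp(4*t)]

Strategy: write A = P · J · P⁻¹ where J is a Jordan canonical form, so e^{tA} = P · e^{tJ} · P⁻¹, and e^{tJ} can be computed block-by-block.

A has Jordan form
J =
  [4, 1, 0]
  [0, 4, 1]
  [0, 0, 4]
(up to reordering of blocks).

Per-block formulas:
  For a 3×3 Jordan block J_3(4): exp(t · J_3(4)) = e^(4t)·(I + t·N + (t^2/2)·N^2), where N is the 3×3 nilpotent shift.

After assembling e^{tJ} and conjugating by P, we get:

e^{tA} =
  [t^2*exp(4*t) - 5*t*exp(4*t) + exp(4*t), -t^2*exp(4*t)/2 + t*exp(4*t), t^2*exp(4*t)/2 - 2*t*exp(4*t)]
  [-t^2*exp(4*t) + 3*t*exp(4*t), t^2*exp(4*t)/2 + exp(4*t), -t^2*exp(4*t)/2 + t*exp(4*t)]
  [-3*t^2*exp(4*t) + 13*t*exp(4*t), 3*t^2*exp(4*t)/2 - 2*t*exp(4*t), -3*t^2*exp(4*t)/2 + 5*t*exp(4*t) + exp(4*t)]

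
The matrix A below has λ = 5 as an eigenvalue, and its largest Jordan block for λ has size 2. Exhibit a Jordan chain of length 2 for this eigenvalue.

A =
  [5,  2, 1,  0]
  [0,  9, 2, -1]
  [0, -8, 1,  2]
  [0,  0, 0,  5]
A Jordan chain for λ = 5 of length 2:
v_1 = (2, 4, -8, 0)ᵀ
v_2 = (0, 1, 0, 0)ᵀ

Let N = A − (5)·I. We want v_2 with N^2 v_2 = 0 but N^1 v_2 ≠ 0; then v_{j-1} := N · v_j for j = 2, …, 2.

Pick v_2 = (0, 1, 0, 0)ᵀ.
Then v_1 = N · v_2 = (2, 4, -8, 0)ᵀ.

Sanity check: (A − (5)·I) v_1 = (0, 0, 0, 0)ᵀ = 0. ✓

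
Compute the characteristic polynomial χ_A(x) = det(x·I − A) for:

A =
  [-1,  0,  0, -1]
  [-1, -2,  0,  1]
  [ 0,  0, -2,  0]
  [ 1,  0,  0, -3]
x^4 + 8*x^3 + 24*x^2 + 32*x + 16

Expanding det(x·I − A) (e.g. by cofactor expansion or by noting that A is similar to its Jordan form J, which has the same characteristic polynomial as A) gives
  χ_A(x) = x^4 + 8*x^3 + 24*x^2 + 32*x + 16
which factors as (x + 2)^4. The eigenvalues (with algebraic multiplicities) are λ = -2 with multiplicity 4.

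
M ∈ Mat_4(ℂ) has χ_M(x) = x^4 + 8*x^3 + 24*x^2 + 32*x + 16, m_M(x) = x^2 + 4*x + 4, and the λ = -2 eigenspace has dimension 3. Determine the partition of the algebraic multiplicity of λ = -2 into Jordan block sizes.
Block sizes for λ = -2: [2, 1, 1]

Step 1 — from the characteristic polynomial, algebraic multiplicity of λ = -2 is 4. From dim ker(M − (-2)·I) = 3, there are exactly 3 Jordan blocks for λ = -2.
Step 2 — from the minimal polynomial, the factor (x + 2)^2 tells us the largest block for λ = -2 has size 2.
Step 3 — with total size 4, 3 blocks, and largest block 2, the block sizes (in nonincreasing order) are [2, 1, 1].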